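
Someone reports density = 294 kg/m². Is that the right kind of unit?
No

density has SI base units: kg / m^3
kg/m² does NOT reduce to kg / m^3; a valid unit for density would be e.g. kg/m³.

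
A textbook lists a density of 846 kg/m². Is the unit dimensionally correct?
No

density has SI base units: kg / m^3
kg/m² does NOT reduce to kg / m^3; a valid unit for density would be e.g. kg/m³.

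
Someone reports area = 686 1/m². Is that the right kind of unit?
No

area has SI base units: m^2
1/m² does NOT reduce to m^2; a valid unit for area would be e.g. m².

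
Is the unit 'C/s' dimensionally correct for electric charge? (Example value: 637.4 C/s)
No

electric charge has SI base units: A * s
C/s does NOT reduce to A * s; a valid unit for electric charge would be e.g. C.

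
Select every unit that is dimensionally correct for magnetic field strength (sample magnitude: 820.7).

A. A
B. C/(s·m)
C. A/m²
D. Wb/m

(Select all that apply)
B

magnetic field strength has SI base units: A / m

Checking each option against A / m:
  A. A: ✗ does not match
  B. C/(s·m): ✓ matches
  C. A/m²: ✗ does not match
  D. Wb/m: ✗ does not match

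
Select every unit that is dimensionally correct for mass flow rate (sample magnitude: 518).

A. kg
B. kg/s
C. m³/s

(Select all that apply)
B

mass flow rate has SI base units: kg / s

Checking each option against kg / s:
  A. kg: ✗ does not match
  B. kg/s: ✓ matches
  C. m³/s: ✗ does not match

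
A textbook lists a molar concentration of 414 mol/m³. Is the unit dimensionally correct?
Yes

molar concentration has SI base units: mol / m^3
mol/m³ reduces to the same SI base units, so it is a valid unit for molar concentration.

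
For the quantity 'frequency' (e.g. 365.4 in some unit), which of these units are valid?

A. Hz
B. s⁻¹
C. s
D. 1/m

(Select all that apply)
A, B

frequency has SI base units: 1 / s

Checking each option against 1 / s:
  A. Hz: ✓ matches
  B. s⁻¹: ✓ matches
  C. s: ✗ does not match
  D. 1/m: ✗ does not match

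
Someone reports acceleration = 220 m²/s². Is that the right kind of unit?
No

acceleration has SI base units: m / s^2
m²/s² does NOT reduce to m / s^2; a valid unit for acceleration would be e.g. m/s².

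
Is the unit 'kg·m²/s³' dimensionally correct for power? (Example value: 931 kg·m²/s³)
Yes

power has SI base units: kg * m^2 / s^3
kg·m²/s³ reduces to the same SI base units, so it is a valid unit for power.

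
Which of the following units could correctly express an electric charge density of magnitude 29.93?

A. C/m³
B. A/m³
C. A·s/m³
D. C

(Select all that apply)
A, C

electric charge density has SI base units: A * s / m^3

Checking each option against A * s / m^3:
  A. C/m³: ✓ matches
  B. A/m³: ✗ does not match
  C. A·s/m³: ✓ matches
  D. C: ✗ does not match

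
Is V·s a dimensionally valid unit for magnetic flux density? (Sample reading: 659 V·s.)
No

magnetic flux density has SI base units: kg / (A * s^2)
V·s does NOT reduce to kg / (A * s^2); a valid unit for magnetic flux density would be e.g. T.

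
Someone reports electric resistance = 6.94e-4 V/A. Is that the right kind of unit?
Yes

electric resistance has SI base units: kg * m^2 / (A^2 * s^3)
V/A reduces to the same SI base units, so it is a valid unit for electric resistance.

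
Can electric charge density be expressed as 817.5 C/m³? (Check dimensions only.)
Yes

electric charge density has SI base units: A * s / m^3
C/m³ reduces to the same SI base units, so it is a valid unit for electric charge density.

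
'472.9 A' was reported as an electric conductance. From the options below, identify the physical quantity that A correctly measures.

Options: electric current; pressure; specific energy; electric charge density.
electric current

electric conductance should have units dimensionally equivalent to A^2 * s^3 / (kg * m^2) (e.g. S).
The given unit 'A' reduces to A. Of the listed options, that is the dimensionality of electric current.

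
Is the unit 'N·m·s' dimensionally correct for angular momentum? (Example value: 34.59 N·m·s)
Yes

angular momentum has SI base units: kg * m^2 / s
N·m·s reduces to the same SI base units, so it is a valid unit for angular momentum.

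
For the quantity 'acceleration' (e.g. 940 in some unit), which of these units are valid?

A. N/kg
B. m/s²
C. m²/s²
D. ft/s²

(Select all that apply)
A, B, D

acceleration has SI base units: m / s^2

Checking each option against m / s^2:
  A. N/kg: ✓ matches
  B. m/s²: ✓ matches
  C. m²/s²: ✗ does not match
  D. ft/s²: ✓ matches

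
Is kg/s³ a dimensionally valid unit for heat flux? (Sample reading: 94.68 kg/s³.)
Yes

heat flux has SI base units: kg / s^3
kg/s³ reduces to the same SI base units, so it is a valid unit for heat flux.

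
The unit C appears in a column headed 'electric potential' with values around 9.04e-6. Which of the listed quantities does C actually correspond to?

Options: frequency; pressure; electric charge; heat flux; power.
electric charge

electric potential should have units dimensionally equivalent to kg * m^2 / (A * s^3) (e.g. V).
The given unit 'C' reduces to A * s. Of the listed options, that is the dimensionality of electric charge.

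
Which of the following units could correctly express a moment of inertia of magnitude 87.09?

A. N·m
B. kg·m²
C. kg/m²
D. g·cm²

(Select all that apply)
B, D

moment of inertia has SI base units: kg * m^2

Checking each option against kg * m^2:
  A. N·m: ✗ does not match
  B. kg·m²: ✓ matches
  C. kg/m²: ✗ does not match
  D. g·cm²: ✓ matches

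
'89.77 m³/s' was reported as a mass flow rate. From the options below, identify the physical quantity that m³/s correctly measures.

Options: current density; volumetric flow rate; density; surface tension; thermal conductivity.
volumetric flow rate

mass flow rate should have units dimensionally equivalent to kg / s (e.g. kg/s).
The given unit 'm³/s' reduces to m^3 / s. Of the listed options, that is the dimensionality of volumetric flow rate.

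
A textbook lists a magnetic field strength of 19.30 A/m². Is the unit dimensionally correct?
No

magnetic field strength has SI base units: A / m
A/m² does NOT reduce to A / m; a valid unit for magnetic field strength would be e.g. A/m.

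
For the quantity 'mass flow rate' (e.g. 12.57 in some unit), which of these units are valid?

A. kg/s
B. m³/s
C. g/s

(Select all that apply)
A, C

mass flow rate has SI base units: kg / s

Checking each option against kg / s:
  A. kg/s: ✓ matches
  B. m³/s: ✗ does not match
  C. g/s: ✓ matches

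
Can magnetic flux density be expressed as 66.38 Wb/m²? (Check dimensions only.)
Yes

magnetic flux density has SI base units: kg / (A * s^2)
Wb/m² reduces to the same SI base units, so it is a valid unit for magnetic flux density.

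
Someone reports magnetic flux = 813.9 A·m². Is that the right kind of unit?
No

magnetic flux has SI base units: kg * m^2 / (A * s^2)
A·m² does NOT reduce to kg * m^2 / (A * s^2); a valid unit for magnetic flux would be e.g. Wb.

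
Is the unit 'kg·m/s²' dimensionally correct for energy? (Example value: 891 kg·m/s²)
No

energy has SI base units: kg * m^2 / s^2
kg·m/s² does NOT reduce to kg * m^2 / s^2; a valid unit for energy would be e.g. J.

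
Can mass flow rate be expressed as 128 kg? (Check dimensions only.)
No

mass flow rate has SI base units: kg / s
kg does NOT reduce to kg / s; a valid unit for mass flow rate would be e.g. kg/s.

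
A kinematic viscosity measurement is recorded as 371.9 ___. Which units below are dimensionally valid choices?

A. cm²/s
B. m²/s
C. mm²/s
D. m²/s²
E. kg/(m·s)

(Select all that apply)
A, B, C

kinematic viscosity has SI base units: m^2 / s

Checking each option against m^2 / s:
  A. cm²/s: ✓ matches
  B. m²/s: ✓ matches
  C. mm²/s: ✓ matches
  D. m²/s²: ✗ does not match
  E. kg/(m·s): ✗ does not match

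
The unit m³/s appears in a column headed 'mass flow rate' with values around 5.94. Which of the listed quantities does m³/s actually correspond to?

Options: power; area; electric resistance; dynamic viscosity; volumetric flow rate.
volumetric flow rate

mass flow rate should have units dimensionally equivalent to kg / s (e.g. kg/s).
The given unit 'm³/s' reduces to m^3 / s. Of the listed options, that is the dimensionality of volumetric flow rate.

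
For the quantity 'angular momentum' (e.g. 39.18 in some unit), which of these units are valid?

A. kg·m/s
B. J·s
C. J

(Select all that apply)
B

angular momentum has SI base units: kg * m^2 / s

Checking each option against kg * m^2 / s:
  A. kg·m/s: ✗ does not match
  B. J·s: ✓ matches
  C. J: ✗ does not match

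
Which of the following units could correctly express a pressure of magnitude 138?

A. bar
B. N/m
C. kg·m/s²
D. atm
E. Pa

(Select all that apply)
A, D, E

pressure has SI base units: kg / (m * s^2)

Checking each option against kg / (m * s^2):
  A. bar: ✓ matches
  B. N/m: ✗ does not match
  C. kg·m/s²: ✗ does not match
  D. atm: ✓ matches
  E. Pa: ✓ matches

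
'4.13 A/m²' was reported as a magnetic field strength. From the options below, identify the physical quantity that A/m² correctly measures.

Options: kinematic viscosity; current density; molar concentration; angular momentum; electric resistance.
current density

magnetic field strength should have units dimensionally equivalent to A / m (e.g. A/m).
The given unit 'A/m²' reduces to A / m^2. Of the listed options, that is the dimensionality of current density.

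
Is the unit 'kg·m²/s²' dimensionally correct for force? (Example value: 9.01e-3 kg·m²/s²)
No

force has SI base units: kg * m / s^2
kg·m²/s² does NOT reduce to kg * m / s^2; a valid unit for force would be e.g. N.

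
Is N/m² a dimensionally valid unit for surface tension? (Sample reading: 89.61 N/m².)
No

surface tension has SI base units: kg / s^2
N/m² does NOT reduce to kg / s^2; a valid unit for surface tension would be e.g. N/m.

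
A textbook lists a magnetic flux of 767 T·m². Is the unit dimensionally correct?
Yes

magnetic flux has SI base units: kg * m^2 / (A * s^2)
T·m² reduces to the same SI base units, so it is a valid unit for magnetic flux.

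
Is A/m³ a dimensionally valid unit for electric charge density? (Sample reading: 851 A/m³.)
No

electric charge density has SI base units: A * s / m^3
A/m³ does NOT reduce to A * s / m^3; a valid unit for electric charge density would be e.g. C/m³.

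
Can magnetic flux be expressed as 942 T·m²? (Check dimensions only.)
Yes

magnetic flux has SI base units: kg * m^2 / (A * s^2)
T·m² reduces to the same SI base units, so it is a valid unit for magnetic flux.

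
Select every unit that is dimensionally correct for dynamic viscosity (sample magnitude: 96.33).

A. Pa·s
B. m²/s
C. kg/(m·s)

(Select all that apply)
A, C

dynamic viscosity has SI base units: kg / (m * s)

Checking each option against kg / (m * s):
  A. Pa·s: ✓ matches
  B. m²/s: ✗ does not match
  C. kg/(m·s): ✓ matches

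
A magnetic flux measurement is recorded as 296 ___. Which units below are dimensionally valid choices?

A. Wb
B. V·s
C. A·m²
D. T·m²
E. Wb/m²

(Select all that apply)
A, B, D

magnetic flux has SI base units: kg * m^2 / (A * s^2)

Checking each option against kg * m^2 / (A * s^2):
  A. Wb: ✓ matches
  B. V·s: ✓ matches
  C. A·m²: ✗ does not match
  D. T·m²: ✓ matches
  E. Wb/m²: ✗ does not match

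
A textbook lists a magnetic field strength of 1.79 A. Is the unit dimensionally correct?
No

magnetic field strength has SI base units: A / m
A does NOT reduce to A / m; a valid unit for magnetic field strength would be e.g. A/m.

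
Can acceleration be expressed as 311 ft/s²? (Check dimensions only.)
Yes

acceleration has SI base units: m / s^2
ft/s² reduces to the same SI base units, so it is a valid unit for acceleration.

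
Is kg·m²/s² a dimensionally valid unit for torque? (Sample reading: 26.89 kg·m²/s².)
Yes

torque has SI base units: kg * m^2 / s^2
kg·m²/s² reduces to the same SI base units, so it is a valid unit for torque.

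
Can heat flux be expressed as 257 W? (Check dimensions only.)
No

heat flux has SI base units: kg / s^3
W does NOT reduce to kg / s^3; a valid unit for heat flux would be e.g. W/m².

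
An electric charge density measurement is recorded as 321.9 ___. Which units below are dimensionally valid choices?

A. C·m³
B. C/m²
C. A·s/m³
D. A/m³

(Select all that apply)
C

electric charge density has SI base units: A * s / m^3

Checking each option against A * s / m^3:
  A. C·m³: ✗ does not match
  B. C/m²: ✗ does not match
  C. A·s/m³: ✓ matches
  D. A/m³: ✗ does not match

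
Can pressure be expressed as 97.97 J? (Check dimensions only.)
No

pressure has SI base units: kg / (m * s^2)
J does NOT reduce to kg / (m * s^2); a valid unit for pressure would be e.g. Pa.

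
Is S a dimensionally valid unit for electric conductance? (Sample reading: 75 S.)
Yes

electric conductance has SI base units: A^2 * s^3 / (kg * m^2)
S reduces to the same SI base units, so it is a valid unit for electric conductance.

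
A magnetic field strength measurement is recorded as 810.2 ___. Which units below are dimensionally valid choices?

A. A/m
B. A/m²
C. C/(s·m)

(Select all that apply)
A, C

magnetic field strength has SI base units: A / m

Checking each option against A / m:
  A. A/m: ✓ matches
  B. A/m²: ✗ does not match
  C. C/(s·m): ✓ matches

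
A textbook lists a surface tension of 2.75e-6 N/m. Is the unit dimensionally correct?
Yes

surface tension has SI base units: kg / s^2
N/m reduces to the same SI base units, so it is a valid unit for surface tension.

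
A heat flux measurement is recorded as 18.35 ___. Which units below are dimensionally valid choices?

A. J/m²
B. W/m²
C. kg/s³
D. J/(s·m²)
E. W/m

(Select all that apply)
B, C, D

heat flux has SI base units: kg / s^3

Checking each option against kg / s^3:
  A. J/m²: ✗ does not match
  B. W/m²: ✓ matches
  C. kg/s³: ✓ matches
  D. J/(s·m²): ✓ matches
  E. W/m: ✗ does not match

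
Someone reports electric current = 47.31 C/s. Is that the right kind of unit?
Yes

electric current has SI base units: A
C/s reduces to the same SI base units, so it is a valid unit for electric current.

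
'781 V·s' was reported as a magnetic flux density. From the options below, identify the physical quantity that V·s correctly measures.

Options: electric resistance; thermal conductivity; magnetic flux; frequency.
magnetic flux

magnetic flux density should have units dimensionally equivalent to kg / (A * s^2) (e.g. T).
The given unit 'V·s' reduces to kg * m^2 / (A * s^2). Of the listed options, that is the dimensionality of magnetic flux.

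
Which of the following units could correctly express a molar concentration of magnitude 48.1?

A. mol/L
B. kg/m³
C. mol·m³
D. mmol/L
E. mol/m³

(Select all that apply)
A, D, E

molar concentration has SI base units: mol / m^3

Checking each option against mol / m^3:
  A. mol/L: ✓ matches
  B. kg/m³: ✗ does not match
  C. mol·m³: ✗ does not match
  D. mmol/L: ✓ matches
  E. mol/m³: ✓ matches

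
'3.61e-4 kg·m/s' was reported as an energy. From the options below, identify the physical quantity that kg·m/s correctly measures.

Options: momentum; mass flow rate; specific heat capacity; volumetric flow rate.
momentum

energy should have units dimensionally equivalent to kg * m^2 / s^2 (e.g. J).
The given unit 'kg·m/s' reduces to kg * m / s. Of the listed options, that is the dimensionality of momentum.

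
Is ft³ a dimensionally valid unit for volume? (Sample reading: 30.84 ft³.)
Yes

volume has SI base units: m^3
ft³ reduces to the same SI base units, so it is a valid unit for volume.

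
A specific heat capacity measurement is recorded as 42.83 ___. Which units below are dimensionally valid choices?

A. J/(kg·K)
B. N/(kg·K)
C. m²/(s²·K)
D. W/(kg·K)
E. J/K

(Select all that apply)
A, C

specific heat capacity has SI base units: m^2 / (s^2 * K)

Checking each option against m^2 / (s^2 * K):
  A. J/(kg·K): ✓ matches
  B. N/(kg·K): ✗ does not match
  C. m²/(s²·K): ✓ matches
  D. W/(kg·K): ✗ does not match
  E. J/K: ✗ does not match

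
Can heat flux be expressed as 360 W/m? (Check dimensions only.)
No

heat flux has SI base units: kg / s^3
W/m does NOT reduce to kg / s^3; a valid unit for heat flux would be e.g. W/m².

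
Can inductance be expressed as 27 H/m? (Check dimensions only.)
No

inductance has SI base units: kg * m^2 / (A^2 * s^2)
H/m does NOT reduce to kg * m^2 / (A^2 * s^2); a valid unit for inductance would be e.g. H.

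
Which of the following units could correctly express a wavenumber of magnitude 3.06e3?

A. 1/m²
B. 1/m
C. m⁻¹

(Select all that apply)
B, C

wavenumber has SI base units: 1 / m

Checking each option against 1 / m:
  A. 1/m²: ✗ does not match
  B. 1/m: ✓ matches
  C. m⁻¹: ✓ matches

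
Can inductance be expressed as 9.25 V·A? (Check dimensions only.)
No

inductance has SI base units: kg * m^2 / (A^2 * s^2)
V·A does NOT reduce to kg * m^2 / (A^2 * s^2); a valid unit for inductance would be e.g. H.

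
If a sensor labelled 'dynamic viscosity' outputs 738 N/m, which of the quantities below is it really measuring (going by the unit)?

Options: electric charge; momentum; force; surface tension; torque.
surface tension

dynamic viscosity should have units dimensionally equivalent to kg / (m * s) (e.g. Pa·s).
The given unit 'N/m' reduces to kg / s^2. Of the listed options, that is the dimensionality of surface tension.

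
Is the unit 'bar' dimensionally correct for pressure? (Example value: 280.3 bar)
Yes

pressure has SI base units: kg / (m * s^2)
bar reduces to the same SI base units, so it is a valid unit for pressure.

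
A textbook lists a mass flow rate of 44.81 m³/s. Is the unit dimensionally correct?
No

mass flow rate has SI base units: kg / s
m³/s does NOT reduce to kg / s; a valid unit for mass flow rate would be e.g. kg/s.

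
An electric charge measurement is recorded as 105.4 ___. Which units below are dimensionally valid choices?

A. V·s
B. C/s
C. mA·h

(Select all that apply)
C

electric charge has SI base units: A * s

Checking each option against A * s:
  A. V·s: ✗ does not match
  B. C/s: ✗ does not match
  C. mA·h: ✓ matches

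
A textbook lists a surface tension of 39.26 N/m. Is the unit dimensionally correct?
Yes

surface tension has SI base units: kg / s^2
N/m reduces to the same SI base units, so it is a valid unit for surface tension.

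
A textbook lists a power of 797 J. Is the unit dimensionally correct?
No

power has SI base units: kg * m^2 / s^3
J does NOT reduce to kg * m^2 / s^3; a valid unit for power would be e.g. W.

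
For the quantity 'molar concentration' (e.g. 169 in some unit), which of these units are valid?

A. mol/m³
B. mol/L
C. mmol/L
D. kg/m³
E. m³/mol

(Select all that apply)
A, B, C

molar concentration has SI base units: mol / m^3

Checking each option against mol / m^3:
  A. mol/m³: ✓ matches
  B. mol/L: ✓ matches
  C. mmol/L: ✓ matches
  D. kg/m³: ✗ does not match
  E. m³/mol: ✗ does not match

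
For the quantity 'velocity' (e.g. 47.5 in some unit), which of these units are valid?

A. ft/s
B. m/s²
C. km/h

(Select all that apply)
A, C

velocity has SI base units: m / s

Checking each option against m / s:
  A. ft/s: ✓ matches
  B. m/s²: ✗ does not match
  C. km/h: ✓ matches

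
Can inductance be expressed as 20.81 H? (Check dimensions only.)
Yes

inductance has SI base units: kg * m^2 / (A^2 * s^2)
H reduces to the same SI base units, so it is a valid unit for inductance.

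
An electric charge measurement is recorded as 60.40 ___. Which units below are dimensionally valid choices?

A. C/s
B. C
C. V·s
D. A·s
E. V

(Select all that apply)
B, D

electric charge has SI base units: A * s

Checking each option against A * s:
  A. C/s: ✗ does not match
  B. C: ✓ matches
  C. V·s: ✗ does not match
  D. A·s: ✓ matches
  E. V: ✗ does not match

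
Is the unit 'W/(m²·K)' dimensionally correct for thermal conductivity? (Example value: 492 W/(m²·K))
No

thermal conductivity has SI base units: kg * m / (s^3 * K)
W/(m²·K) does NOT reduce to kg * m / (s^3 * K); a valid unit for thermal conductivity would be e.g. W/(m·K).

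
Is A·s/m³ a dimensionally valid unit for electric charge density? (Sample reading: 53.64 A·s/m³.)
Yes

electric charge density has SI base units: A * s / m^3
A·s/m³ reduces to the same SI base units, so it is a valid unit for electric charge density.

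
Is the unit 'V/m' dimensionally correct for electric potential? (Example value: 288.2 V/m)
No

electric potential has SI base units: kg * m^2 / (A * s^3)
V/m does NOT reduce to kg * m^2 / (A * s^3); a valid unit for electric potential would be e.g. V.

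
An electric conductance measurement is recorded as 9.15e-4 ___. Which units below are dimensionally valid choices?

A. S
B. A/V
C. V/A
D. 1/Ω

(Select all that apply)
A, B, D

electric conductance has SI base units: A^2 * s^3 / (kg * m^2)

Checking each option against A^2 * s^3 / (kg * m^2):
  A. S: ✓ matches
  B. A/V: ✓ matches
  C. V/A: ✗ does not match
  D. 1/Ω: ✓ matches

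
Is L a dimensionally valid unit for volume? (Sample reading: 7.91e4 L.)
Yes

volume has SI base units: m^3
L reduces to the same SI base units, so it is a valid unit for volume.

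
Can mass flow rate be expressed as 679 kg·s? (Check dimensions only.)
No

mass flow rate has SI base units: kg / s
kg·s does NOT reduce to kg / s; a valid unit for mass flow rate would be e.g. kg/s.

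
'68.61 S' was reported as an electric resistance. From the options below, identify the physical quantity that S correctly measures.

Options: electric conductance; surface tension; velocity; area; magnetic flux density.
electric conductance

electric resistance should have units dimensionally equivalent to kg * m^2 / (A^2 * s^3) (e.g. Ω).
The given unit 'S' reduces to A^2 * s^3 / (kg * m^2). Of the listed options, that is the dimensionality of electric conductance.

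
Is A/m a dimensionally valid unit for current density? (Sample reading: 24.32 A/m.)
No

current density has SI base units: A / m^2
A/m does NOT reduce to A / m^2; a valid unit for current density would be e.g. A/m².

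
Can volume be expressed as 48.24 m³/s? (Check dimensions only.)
No

volume has SI base units: m^3
m³/s does NOT reduce to m^3; a valid unit for volume would be e.g. m³.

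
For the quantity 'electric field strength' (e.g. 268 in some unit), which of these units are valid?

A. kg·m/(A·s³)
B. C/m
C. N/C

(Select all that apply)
A, C

electric field strength has SI base units: kg * m / (A * s^3)

Checking each option against kg * m / (A * s^3):
  A. kg·m/(A·s³): ✓ matches
  B. C/m: ✗ does not match
  C. N/C: ✓ matches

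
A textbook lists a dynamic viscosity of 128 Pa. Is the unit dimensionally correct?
No

dynamic viscosity has SI base units: kg / (m * s)
Pa does NOT reduce to kg / (m * s); a valid unit for dynamic viscosity would be e.g. Pa·s.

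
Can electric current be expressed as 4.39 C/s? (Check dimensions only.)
Yes

electric current has SI base units: A
C/s reduces to the same SI base units, so it is a valid unit for electric current.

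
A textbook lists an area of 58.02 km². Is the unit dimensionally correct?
Yes

area has SI base units: m^2
km² reduces to the same SI base units, so it is a valid unit for area.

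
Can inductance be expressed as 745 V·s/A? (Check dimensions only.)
Yes

inductance has SI base units: kg * m^2 / (A^2 * s^2)
V·s/A reduces to the same SI base units, so it is a valid unit for inductance.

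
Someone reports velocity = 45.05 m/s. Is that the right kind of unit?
Yes

velocity has SI base units: m / s
m/s reduces to the same SI base units, so it is a valid unit for velocity.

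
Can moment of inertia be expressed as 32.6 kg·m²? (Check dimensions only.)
Yes

moment of inertia has SI base units: kg * m^2
kg·m² reduces to the same SI base units, so it is a valid unit for moment of inertia.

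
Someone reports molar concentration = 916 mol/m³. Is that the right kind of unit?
Yes

molar concentration has SI base units: mol / m^3
mol/m³ reduces to the same SI base units, so it is a valid unit for molar concentration.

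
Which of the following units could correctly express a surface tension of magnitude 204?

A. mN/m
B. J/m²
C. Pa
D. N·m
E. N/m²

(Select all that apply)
A, B

surface tension has SI base units: kg / s^2

Checking each option against kg / s^2:
  A. mN/m: ✓ matches
  B. J/m²: ✓ matches
  C. Pa: ✗ does not match
  D. N·m: ✗ does not match
  E. N/m²: ✗ does not match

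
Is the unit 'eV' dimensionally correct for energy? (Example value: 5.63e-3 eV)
Yes

energy has SI base units: kg * m^2 / s^2
eV reduces to the same SI base units, so it is a valid unit for energy.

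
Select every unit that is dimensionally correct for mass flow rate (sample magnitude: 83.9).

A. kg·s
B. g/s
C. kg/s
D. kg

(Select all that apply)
B, C

mass flow rate has SI base units: kg / s

Checking each option against kg / s:
  A. kg·s: ✗ does not match
  B. g/s: ✓ matches
  C. kg/s: ✓ matches
  D. kg: ✗ does not match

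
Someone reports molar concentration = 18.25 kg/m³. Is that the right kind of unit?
No

molar concentration has SI base units: mol / m^3
kg/m³ does NOT reduce to mol / m^3; a valid unit for molar concentration would be e.g. mol/m³.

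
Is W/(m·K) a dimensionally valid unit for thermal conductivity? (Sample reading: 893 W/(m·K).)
Yes

thermal conductivity has SI base units: kg * m / (s^3 * K)
W/(m·K) reduces to the same SI base units, so it is a valid unit for thermal conductivity.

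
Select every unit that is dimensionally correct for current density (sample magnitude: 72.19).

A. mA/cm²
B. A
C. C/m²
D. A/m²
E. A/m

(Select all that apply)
A, D

current density has SI base units: A / m^2

Checking each option against A / m^2:
  A. mA/cm²: ✓ matches
  B. A: ✗ does not match
  C. C/m²: ✗ does not match
  D. A/m²: ✓ matches
  E. A/m: ✗ does not match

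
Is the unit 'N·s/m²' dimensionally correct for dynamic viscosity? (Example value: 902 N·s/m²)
Yes

dynamic viscosity has SI base units: kg / (m * s)
N·s/m² reduces to the same SI base units, so it is a valid unit for dynamic viscosity.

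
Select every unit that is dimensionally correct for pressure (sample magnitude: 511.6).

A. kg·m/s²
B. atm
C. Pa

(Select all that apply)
B, C

pressure has SI base units: kg / (m * s^2)

Checking each option against kg / (m * s^2):
  A. kg·m/s²: ✗ does not match
  B. atm: ✓ matches
  C. Pa: ✓ matches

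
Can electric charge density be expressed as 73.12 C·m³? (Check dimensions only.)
No

electric charge density has SI base units: A * s / m^3
C·m³ does NOT reduce to A * s / m^3; a valid unit for electric charge density would be e.g. C/m³.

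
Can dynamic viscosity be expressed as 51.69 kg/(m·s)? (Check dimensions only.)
Yes

dynamic viscosity has SI base units: kg / (m * s)
kg/(m·s) reduces to the same SI base units, so it is a valid unit for dynamic viscosity.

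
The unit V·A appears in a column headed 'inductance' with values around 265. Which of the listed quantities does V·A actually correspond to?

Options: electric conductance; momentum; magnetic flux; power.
power

inductance should have units dimensionally equivalent to kg * m^2 / (A^2 * s^2) (e.g. H).
The given unit 'V·A' reduces to kg * m^2 / s^3. Of the listed options, that is the dimensionality of power.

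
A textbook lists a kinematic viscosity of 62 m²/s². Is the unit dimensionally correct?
No

kinematic viscosity has SI base units: m^2 / s
m²/s² does NOT reduce to m^2 / s; a valid unit for kinematic viscosity would be e.g. m²/s.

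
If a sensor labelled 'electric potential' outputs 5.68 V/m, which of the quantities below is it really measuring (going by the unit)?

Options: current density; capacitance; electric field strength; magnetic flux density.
electric field strength

electric potential should have units dimensionally equivalent to kg * m^2 / (A * s^3) (e.g. V).
The given unit 'V/m' reduces to kg * m / (A * s^3). Of the listed options, that is the dimensionality of electric field strength.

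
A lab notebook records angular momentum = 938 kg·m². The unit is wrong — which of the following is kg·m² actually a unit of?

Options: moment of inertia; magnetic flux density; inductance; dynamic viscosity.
moment of inertia

angular momentum should have units dimensionally equivalent to kg * m^2 / s (e.g. kg·m²/s).
The given unit 'kg·m²' reduces to kg * m^2. Of the listed options, that is the dimensionality of moment of inertia.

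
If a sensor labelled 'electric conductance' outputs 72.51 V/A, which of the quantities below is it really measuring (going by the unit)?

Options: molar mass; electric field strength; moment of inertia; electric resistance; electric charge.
electric resistance

electric conductance should have units dimensionally equivalent to A^2 * s^3 / (kg * m^2) (e.g. S).
The given unit 'V/A' reduces to kg * m^2 / (A^2 * s^3). Of the listed options, that is the dimensionality of electric resistance.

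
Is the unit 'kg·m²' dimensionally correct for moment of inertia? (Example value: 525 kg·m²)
Yes

moment of inertia has SI base units: kg * m^2
kg·m² reduces to the same SI base units, so it is a valid unit for moment of inertia.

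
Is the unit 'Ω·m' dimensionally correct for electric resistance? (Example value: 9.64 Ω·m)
No

electric resistance has SI base units: kg * m^2 / (A^2 * s^3)
Ω·m does NOT reduce to kg * m^2 / (A^2 * s^3); a valid unit for electric resistance would be e.g. Ω.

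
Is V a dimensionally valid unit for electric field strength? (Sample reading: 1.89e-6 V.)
No

electric field strength has SI base units: kg * m / (A * s^3)
V does NOT reduce to kg * m / (A * s^3); a valid unit for electric field strength would be e.g. V/m.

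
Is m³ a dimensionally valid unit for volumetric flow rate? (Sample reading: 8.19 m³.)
No

volumetric flow rate has SI base units: m^3 / s
m³ does NOT reduce to m^3 / s; a valid unit for volumetric flow rate would be e.g. m³/s.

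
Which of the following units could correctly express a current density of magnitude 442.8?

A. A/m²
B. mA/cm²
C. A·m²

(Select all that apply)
A, B

current density has SI base units: A / m^2

Checking each option against A / m^2:
  A. A/m²: ✓ matches
  B. mA/cm²: ✓ matches
  C. A·m²: ✗ does not match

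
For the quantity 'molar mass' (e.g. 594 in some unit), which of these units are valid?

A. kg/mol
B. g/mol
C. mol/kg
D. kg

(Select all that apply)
A, B

molar mass has SI base units: kg / mol

Checking each option against kg / mol:
  A. kg/mol: ✓ matches
  B. g/mol: ✓ matches
  C. mol/kg: ✗ does not match
  D. kg: ✗ does not match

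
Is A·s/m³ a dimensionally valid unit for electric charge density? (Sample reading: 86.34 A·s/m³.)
Yes

electric charge density has SI base units: A * s / m^3
A·s/m³ reduces to the same SI base units, so it is a valid unit for electric charge density.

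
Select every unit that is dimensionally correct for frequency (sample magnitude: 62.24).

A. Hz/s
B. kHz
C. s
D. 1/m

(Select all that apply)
B

frequency has SI base units: 1 / s

Checking each option against 1 / s:
  A. Hz/s: ✗ does not match
  B. kHz: ✓ matches
  C. s: ✗ does not match
  D. 1/m: ✗ does not match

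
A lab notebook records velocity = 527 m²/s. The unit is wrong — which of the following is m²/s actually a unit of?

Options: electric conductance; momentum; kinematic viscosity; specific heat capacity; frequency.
kinematic viscosity

velocity should have units dimensionally equivalent to m / s (e.g. m/s).
The given unit 'm²/s' reduces to m^2 / s. Of the listed options, that is the dimensionality of kinematic viscosity.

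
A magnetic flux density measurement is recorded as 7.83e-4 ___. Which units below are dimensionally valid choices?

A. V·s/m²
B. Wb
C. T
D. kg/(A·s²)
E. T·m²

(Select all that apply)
A, C, D

magnetic flux density has SI base units: kg / (A * s^2)

Checking each option against kg / (A * s^2):
  A. V·s/m²: ✓ matches
  B. Wb: ✗ does not match
  C. T: ✓ matches
  D. kg/(A·s²): ✓ matches
  E. T·m²: ✗ does not match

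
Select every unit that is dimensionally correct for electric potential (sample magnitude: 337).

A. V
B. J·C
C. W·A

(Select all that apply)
A

electric potential has SI base units: kg * m^2 / (A * s^3)

Checking each option against kg * m^2 / (A * s^3):
  A. V: ✓ matches
  B. J·C: ✗ does not match
  C. W·A: ✗ does not match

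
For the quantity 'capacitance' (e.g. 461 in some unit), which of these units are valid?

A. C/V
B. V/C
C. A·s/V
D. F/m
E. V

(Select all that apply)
A, C

capacitance has SI base units: A^2 * s^4 / (kg * m^2)

Checking each option against A^2 * s^4 / (kg * m^2):
  A. C/V: ✓ matches
  B. V/C: ✗ does not match
  C. A·s/V: ✓ matches
  D. F/m: ✗ does not match
  E. V: ✗ does not match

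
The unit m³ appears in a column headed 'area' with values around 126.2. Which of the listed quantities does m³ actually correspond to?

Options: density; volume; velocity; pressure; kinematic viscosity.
volume

area should have units dimensionally equivalent to m^2 (e.g. m²).
The given unit 'm³' reduces to m^3. Of the listed options, that is the dimensionality of volume.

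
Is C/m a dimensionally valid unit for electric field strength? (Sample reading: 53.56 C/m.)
No

electric field strength has SI base units: kg * m / (A * s^3)
C/m does NOT reduce to kg * m / (A * s^3); a valid unit for electric field strength would be e.g. V/m.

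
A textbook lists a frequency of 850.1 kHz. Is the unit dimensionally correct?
Yes

frequency has SI base units: 1 / s
kHz reduces to the same SI base units, so it is a valid unit for frequency.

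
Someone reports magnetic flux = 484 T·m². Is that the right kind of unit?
Yes

magnetic flux has SI base units: kg * m^2 / (A * s^2)
T·m² reduces to the same SI base units, so it is a valid unit for magnetic flux.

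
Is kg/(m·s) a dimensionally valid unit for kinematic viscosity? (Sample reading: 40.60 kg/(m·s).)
No

kinematic viscosity has SI base units: m^2 / s
kg/(m·s) does NOT reduce to m^2 / s; a valid unit for kinematic viscosity would be e.g. m²/s.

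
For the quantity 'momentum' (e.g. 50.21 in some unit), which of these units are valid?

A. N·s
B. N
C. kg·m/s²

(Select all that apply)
A

momentum has SI base units: kg * m / s

Checking each option against kg * m / s:
  A. N·s: ✓ matches
  B. N: ✗ does not match
  C. kg·m/s²: ✗ does not match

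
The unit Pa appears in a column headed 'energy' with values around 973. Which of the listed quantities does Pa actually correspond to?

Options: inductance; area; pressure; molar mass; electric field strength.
pressure

energy should have units dimensionally equivalent to kg * m^2 / s^2 (e.g. J).
The given unit 'Pa' reduces to kg / (m * s^2). Of the listed options, that is the dimensionality of pressure.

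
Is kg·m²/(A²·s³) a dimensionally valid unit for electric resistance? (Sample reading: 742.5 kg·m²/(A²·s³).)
Yes

electric resistance has SI base units: kg * m^2 / (A^2 * s^3)
kg·m²/(A²·s³) reduces to the same SI base units, so it is a valid unit for electric resistance.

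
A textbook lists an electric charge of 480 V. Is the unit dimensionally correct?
No

electric charge has SI base units: A * s
V does NOT reduce to A * s; a valid unit for electric charge would be e.g. C.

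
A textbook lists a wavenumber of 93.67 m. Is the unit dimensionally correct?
No

wavenumber has SI base units: 1 / m
m does NOT reduce to 1 / m; a valid unit for wavenumber would be e.g. 1/m.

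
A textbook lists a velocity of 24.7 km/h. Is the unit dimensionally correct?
Yes

velocity has SI base units: m / s
km/h reduces to the same SI base units, so it is a valid unit for velocity.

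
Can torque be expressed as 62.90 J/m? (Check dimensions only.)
No

torque has SI base units: kg * m^2 / s^2
J/m does NOT reduce to kg * m^2 / s^2; a valid unit for torque would be e.g. N·m.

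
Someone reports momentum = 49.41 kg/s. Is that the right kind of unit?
No

momentum has SI base units: kg * m / s
kg/s does NOT reduce to kg * m / s; a valid unit for momentum would be e.g. kg·m/s.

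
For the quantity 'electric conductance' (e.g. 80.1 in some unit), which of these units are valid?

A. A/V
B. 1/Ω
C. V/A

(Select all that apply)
A, B

electric conductance has SI base units: A^2 * s^3 / (kg * m^2)

Checking each option against A^2 * s^3 / (kg * m^2):
  A. A/V: ✓ matches
  B. 1/Ω: ✓ matches
  C. V/A: ✗ does not match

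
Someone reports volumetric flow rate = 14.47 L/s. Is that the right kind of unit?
Yes

volumetric flow rate has SI base units: m^3 / s
L/s reduces to the same SI base units, so it is a valid unit for volumetric flow rate.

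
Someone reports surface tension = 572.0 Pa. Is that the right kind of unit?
No

surface tension has SI base units: kg / s^2
Pa does NOT reduce to kg / s^2; a valid unit for surface tension would be e.g. N/m.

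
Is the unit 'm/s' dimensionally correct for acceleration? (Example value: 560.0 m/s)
No

acceleration has SI base units: m / s^2
m/s does NOT reduce to m / s^2; a valid unit for acceleration would be e.g. m/s².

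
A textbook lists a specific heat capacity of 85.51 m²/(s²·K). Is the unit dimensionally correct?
Yes

specific heat capacity has SI base units: m^2 / (s^2 * K)
m²/(s²·K) reduces to the same SI base units, so it is a valid unit for specific heat capacity.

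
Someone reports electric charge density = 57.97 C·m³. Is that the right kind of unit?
No

electric charge density has SI base units: A * s / m^3
C·m³ does NOT reduce to A * s / m^3; a valid unit for electric charge density would be e.g. C/m³.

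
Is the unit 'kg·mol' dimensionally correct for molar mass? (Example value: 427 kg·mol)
No

molar mass has SI base units: kg / mol
kg·mol does NOT reduce to kg / mol; a valid unit for molar mass would be e.g. kg/mol.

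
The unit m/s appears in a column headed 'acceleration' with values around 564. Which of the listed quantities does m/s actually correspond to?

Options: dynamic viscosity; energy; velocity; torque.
velocity

acceleration should have units dimensionally equivalent to m / s^2 (e.g. m/s²).
The given unit 'm/s' reduces to m / s. Of the listed options, that is the dimensionality of velocity.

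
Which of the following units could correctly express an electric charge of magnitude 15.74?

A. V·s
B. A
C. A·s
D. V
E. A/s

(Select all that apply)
C

electric charge has SI base units: A * s

Checking each option against A * s:
  A. V·s: ✗ does not match
  B. A: ✗ does not match
  C. A·s: ✓ matches
  D. V: ✗ does not match
  E. A/s: ✗ does not match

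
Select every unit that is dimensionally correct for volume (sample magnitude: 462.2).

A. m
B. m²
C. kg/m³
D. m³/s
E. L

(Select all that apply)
E

volume has SI base units: m^3

Checking each option against m^3:
  A. m: ✗ does not match
  B. m²: ✗ does not match
  C. kg/m³: ✗ does not match
  D. m³/s: ✗ does not match
  E. L: ✓ matches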